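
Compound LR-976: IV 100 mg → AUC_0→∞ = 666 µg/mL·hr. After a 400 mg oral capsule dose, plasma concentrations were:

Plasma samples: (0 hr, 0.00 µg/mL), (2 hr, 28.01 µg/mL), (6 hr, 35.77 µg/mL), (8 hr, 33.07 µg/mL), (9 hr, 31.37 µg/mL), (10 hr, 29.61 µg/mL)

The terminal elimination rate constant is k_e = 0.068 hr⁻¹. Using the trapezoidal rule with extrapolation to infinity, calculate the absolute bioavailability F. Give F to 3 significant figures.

Trapezoidal AUC_0→10 (oral capsule):
  [0→2]: (0.00+28.01)/2 × 2 = 28.01
  [2→6]: (28.01+35.77)/2 × 4 = 127.56
  [6→8]: (35.77+33.07)/2 × 2 = 68.84
  [8→9]: (33.07+31.37)/2 × 1 = 32.22
  [9→10]: (31.37+29.61)/2 × 1 = 30.49
  Sum = 287.12 µg/mL·hr
Tail: C_last/k_e = 29.61/0.068 = 435.441
AUC_0→∞ (oral capsule) = 287.12 + 435.441 = 722.561 µg/mL·hr
F = (AUC_ev/D_ev)/(AUC_iv/D_iv) = (722.561/400)/(666/100) = 1.8064025/6.66 = 0.2712

F = 0.271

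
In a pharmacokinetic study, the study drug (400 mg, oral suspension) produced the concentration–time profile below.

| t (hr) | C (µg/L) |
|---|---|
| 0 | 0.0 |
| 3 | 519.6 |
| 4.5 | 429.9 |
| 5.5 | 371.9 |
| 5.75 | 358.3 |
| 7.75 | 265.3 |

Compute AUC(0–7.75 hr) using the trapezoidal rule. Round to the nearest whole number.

Trapezoidal AUC_0→7.75:
  [0→3]: (0.0+519.6)/2 × 3 = 779.4
  [3→4.5]: (519.6+429.9)/2 × 1.5 = 712.125
  [4.5→5.5]: (429.9+371.9)/2 × 1 = 400.9
  [5.5→5.75]: (371.9+358.3)/2 × 0.25 = 91.275
  [5.75→7.75]: (358.3+265.3)/2 × 2 = 623.6
  Sum = 2607.3 µg/L·hr

AUC = 2607 µg/L·hr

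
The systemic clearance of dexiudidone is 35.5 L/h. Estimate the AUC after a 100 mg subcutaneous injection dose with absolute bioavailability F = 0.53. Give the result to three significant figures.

AUC_0→∞ = F × Dose / CL
        = 0.53 × 100 / 35.5 = 1.49296 mg/L·h

AUC = 1.49 mg/L·h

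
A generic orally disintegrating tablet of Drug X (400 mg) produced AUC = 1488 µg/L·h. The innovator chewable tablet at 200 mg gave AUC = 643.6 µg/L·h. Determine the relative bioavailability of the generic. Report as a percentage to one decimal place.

F_rel = 115.6%

F_rel = (AUC_test/D_test) / (AUC_ref/D_ref)
      = (1488/400) / (643.6/200)
      = 3.72 / 3.218 = 1.1560 = 115.60%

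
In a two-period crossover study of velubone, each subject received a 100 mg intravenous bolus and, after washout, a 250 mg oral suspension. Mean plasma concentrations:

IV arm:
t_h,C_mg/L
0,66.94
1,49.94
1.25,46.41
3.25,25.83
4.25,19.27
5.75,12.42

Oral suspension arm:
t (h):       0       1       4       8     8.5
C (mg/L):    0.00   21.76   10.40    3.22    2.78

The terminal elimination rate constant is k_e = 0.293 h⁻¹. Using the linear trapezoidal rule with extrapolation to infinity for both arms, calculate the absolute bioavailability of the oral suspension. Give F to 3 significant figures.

F = 0.168

Trapezoidal AUC_0→5.75 (IV):
  [0→1]: (66.94+49.94)/2 × 1 = 58.44
  [1→1.25]: (49.94+46.41)/2 × 0.25 = 12.04375
  [1.25→3.25]: (46.41+25.83)/2 × 2 = 72.24
  [3.25→4.25]: (25.83+19.27)/2 × 1 = 22.55
  [4.25→5.75]: (19.27+12.42)/2 × 1.5 = 23.7675
  Sum = 189.04125 mg/L·h
IV tail: 12.42/0.293 = 42.389; AUC_iv,0→∞ = 189.04125 + 42.389 = 231.43025 mg/L·h
Trapezoidal AUC_0→8.5 (oral suspension):
  [0→1]: (0.00+21.76)/2 × 1 = 10.88
  [1→4]: (21.76+10.40)/2 × 3 = 48.24
  [4→8]: (10.40+3.22)/2 × 4 = 27.24
  [8→8.5]: (3.22+2.78)/2 × 0.5 = 1.5
  Sum = 87.86 mg/L·h
oral suspension tail: 2.78/0.293 = 9.488; AUC_ev,0→∞ = 87.86 + 9.488 = 97.348 mg/L·h
F = (AUC_ev/D_ev)/(AUC_iv/D_iv) = (97.348/250)/(231.43025/100) = 0.389392/2.3143025 = 0.1683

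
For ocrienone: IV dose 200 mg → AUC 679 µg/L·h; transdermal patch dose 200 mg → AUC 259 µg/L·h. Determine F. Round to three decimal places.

F = (AUC_ev / D_ev) / (AUC_iv / D_iv)
  = (259/200) / (679/200)
  = 1.295 / 3.395 = 0.3814

F = 0.381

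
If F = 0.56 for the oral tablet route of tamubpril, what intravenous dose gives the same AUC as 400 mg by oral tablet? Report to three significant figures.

Systemic exposure from an extravascular dose = F × D_ev, so the equivalent IV dose is F × D_ev.
D_iv = F × D_ev = 0.56 × 400 = 224 mg

D_iv = 224 mg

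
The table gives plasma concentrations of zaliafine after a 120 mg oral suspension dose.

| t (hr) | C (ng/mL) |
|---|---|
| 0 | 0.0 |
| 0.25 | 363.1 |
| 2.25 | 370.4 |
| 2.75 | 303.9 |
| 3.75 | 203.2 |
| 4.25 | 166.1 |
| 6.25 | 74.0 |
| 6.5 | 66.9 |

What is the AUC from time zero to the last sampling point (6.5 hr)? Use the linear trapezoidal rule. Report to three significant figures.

AUC = 1550 ng/mL·hr

Trapezoidal AUC_0→6.5:
  [0→0.25]: (0.0+363.1)/2 × 0.25 = 45.3875
  [0.25→2.25]: (363.1+370.4)/2 × 2 = 733.5
  [2.25→2.75]: (370.4+303.9)/2 × 0.5 = 168.575
  [2.75→3.75]: (303.9+203.2)/2 × 1 = 253.55
  [3.75→4.25]: (203.2+166.1)/2 × 0.5 = 92.325
  [4.25→6.25]: (166.1+74.0)/2 × 2 = 240.1
  [6.25→6.5]: (74.0+66.9)/2 × 0.25 = 17.6125
  Sum = 1551.05 ng/mL·hr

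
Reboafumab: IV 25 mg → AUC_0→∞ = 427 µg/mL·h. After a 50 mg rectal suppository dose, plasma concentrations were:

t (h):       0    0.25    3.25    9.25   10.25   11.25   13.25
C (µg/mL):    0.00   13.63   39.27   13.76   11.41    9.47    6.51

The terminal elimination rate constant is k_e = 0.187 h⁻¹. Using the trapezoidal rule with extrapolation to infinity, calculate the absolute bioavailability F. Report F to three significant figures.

F = 0.368

Trapezoidal AUC_0→13.25 (rectal suppository):
  [0→0.25]: (0.00+13.63)/2 × 0.25 = 1.70375
  [0.25→3.25]: (13.63+39.27)/2 × 3 = 79.35
  [3.25→9.25]: (39.27+13.76)/2 × 6 = 159.09
  [9.25→10.25]: (13.76+11.41)/2 × 1 = 12.585
  [10.25→11.25]: (11.41+9.47)/2 × 1 = 10.44
  [11.25→13.25]: (9.47+6.51)/2 × 2 = 15.98
  Sum = 279.14875 µg/mL·h
Tail: C_last/k_e = 6.51/0.187 = 34.813
AUC_0→∞ (rectal suppository) = 279.14875 + 34.813 = 313.96175 µg/mL·h
F = (AUC_ev/D_ev)/(AUC_iv/D_iv) = (313.96175/50)/(427/25) = 6.279235/17.08 = 0.3676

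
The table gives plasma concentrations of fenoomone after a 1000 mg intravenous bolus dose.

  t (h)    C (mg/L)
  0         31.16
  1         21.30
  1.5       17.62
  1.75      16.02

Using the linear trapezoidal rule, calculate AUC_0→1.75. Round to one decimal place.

AUC = 40.2 mg/L·h

Trapezoidal AUC_0→1.75:
  [0→1]: (31.16+21.30)/2 × 1 = 26.23
  [1→1.5]: (21.30+17.62)/2 × 0.5 = 9.73
  [1.5→1.75]: (17.62+16.02)/2 × 0.25 = 4.205
  Sum = 40.165 mg/L·h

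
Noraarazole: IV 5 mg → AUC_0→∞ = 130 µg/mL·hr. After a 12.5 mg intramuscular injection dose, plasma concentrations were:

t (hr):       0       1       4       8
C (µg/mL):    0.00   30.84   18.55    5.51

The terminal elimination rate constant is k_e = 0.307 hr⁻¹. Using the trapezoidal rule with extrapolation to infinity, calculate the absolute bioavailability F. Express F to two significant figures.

F = 0.48

Trapezoidal AUC_0→8 (intramuscular injection):
  [0→1]: (0.00+30.84)/2 × 1 = 15.42
  [1→4]: (30.84+18.55)/2 × 3 = 74.085
  [4→8]: (18.55+5.51)/2 × 4 = 48.12
  Sum = 137.625 µg/mL·hr
Tail: C_last/k_e = 5.51/0.307 = 17.948
AUC_0→∞ (intramuscular injection) = 137.625 + 17.948 = 155.573 µg/mL·hr
F = (AUC_ev/D_ev)/(AUC_iv/D_iv) = (155.573/12.5)/(130/5) = 12.44584/26 = 0.4787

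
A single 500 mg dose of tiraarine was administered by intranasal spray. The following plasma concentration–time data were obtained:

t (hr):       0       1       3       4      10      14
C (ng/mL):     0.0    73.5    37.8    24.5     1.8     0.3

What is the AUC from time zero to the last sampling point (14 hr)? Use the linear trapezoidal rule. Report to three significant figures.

Trapezoidal AUC_0→14:
  [0→1]: (0.0+73.5)/2 × 1 = 36.75
  [1→3]: (73.5+37.8)/2 × 2 = 111.3
  [3→4]: (37.8+24.5)/2 × 1 = 31.15
  [4→10]: (24.5+1.8)/2 × 6 = 78.9
  [10→14]: (1.8+0.3)/2 × 4 = 4.2
  Sum = 262.3 ng/mL·hr

AUC = 262 ng/mL·hr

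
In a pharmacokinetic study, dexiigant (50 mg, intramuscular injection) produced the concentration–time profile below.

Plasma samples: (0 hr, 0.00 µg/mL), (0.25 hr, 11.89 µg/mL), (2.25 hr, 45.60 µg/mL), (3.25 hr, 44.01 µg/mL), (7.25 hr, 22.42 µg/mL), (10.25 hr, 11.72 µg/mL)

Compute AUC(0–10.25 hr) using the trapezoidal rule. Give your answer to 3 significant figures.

AUC = 288 µg/mL·hr

Trapezoidal AUC_0→10.25:
  [0→0.25]: (0.00+11.89)/2 × 0.25 = 1.48625
  [0.25→2.25]: (11.89+45.60)/2 × 2 = 57.49
  [2.25→3.25]: (45.60+44.01)/2 × 1 = 44.805
  [3.25→7.25]: (44.01+22.42)/2 × 4 = 132.86
  [7.25→10.25]: (22.42+11.72)/2 × 3 = 51.21
  Sum = 287.85125 µg/mL·hr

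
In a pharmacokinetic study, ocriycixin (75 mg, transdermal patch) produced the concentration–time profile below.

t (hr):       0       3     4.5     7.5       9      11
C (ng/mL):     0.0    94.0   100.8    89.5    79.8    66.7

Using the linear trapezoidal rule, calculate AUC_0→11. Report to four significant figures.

Trapezoidal AUC_0→11:
  [0→3]: (0.0+94.0)/2 × 3 = 141.0
  [3→4.5]: (94.0+100.8)/2 × 1.5 = 146.1
  [4.5→7.5]: (100.8+89.5)/2 × 3 = 285.45
  [7.5→9]: (89.5+79.8)/2 × 1.5 = 126.975
  [9→11]: (79.8+66.7)/2 × 2 = 146.5
  Sum = 846.025 ng/mL·hr

AUC = 846.0 ng/mL·hr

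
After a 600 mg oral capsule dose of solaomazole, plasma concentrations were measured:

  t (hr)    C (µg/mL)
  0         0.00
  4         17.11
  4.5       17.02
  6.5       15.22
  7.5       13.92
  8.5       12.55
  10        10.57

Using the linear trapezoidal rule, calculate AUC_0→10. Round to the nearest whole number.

AUC = 120 µg/mL·hr

Trapezoidal AUC_0→10:
  [0→4]: (0.00+17.11)/2 × 4 = 34.22
  [4→4.5]: (17.11+17.02)/2 × 0.5 = 8.5325
  [4.5→6.5]: (17.02+15.22)/2 × 2 = 32.24
  [6.5→7.5]: (15.22+13.92)/2 × 1 = 14.57
  [7.5→8.5]: (13.92+12.55)/2 × 1 = 13.235
  [8.5→10]: (12.55+10.57)/2 × 1.5 = 17.34
  Sum = 120.1375 µg/mL·hr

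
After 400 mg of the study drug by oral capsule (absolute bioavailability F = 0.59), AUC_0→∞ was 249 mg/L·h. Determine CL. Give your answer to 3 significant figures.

CL = F × Dose / AUC_0→∞
   = 0.59 × 400 / 249 = 0.947791 L/h

CL = 0.948 L/h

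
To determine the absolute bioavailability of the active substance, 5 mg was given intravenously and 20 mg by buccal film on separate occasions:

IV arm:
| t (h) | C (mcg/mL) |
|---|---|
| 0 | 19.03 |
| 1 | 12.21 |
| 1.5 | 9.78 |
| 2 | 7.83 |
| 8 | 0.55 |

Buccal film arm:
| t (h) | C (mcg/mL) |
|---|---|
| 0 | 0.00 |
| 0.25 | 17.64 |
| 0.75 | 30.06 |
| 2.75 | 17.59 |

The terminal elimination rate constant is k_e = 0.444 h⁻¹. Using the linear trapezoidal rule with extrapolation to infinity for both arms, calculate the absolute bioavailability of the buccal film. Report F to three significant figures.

F = 0.488

Trapezoidal AUC_0→8 (IV):
  [0→1]: (19.03+12.21)/2 × 1 = 15.62
  [1→1.5]: (12.21+9.78)/2 × 0.5 = 5.4975
  [1.5→2]: (9.78+7.83)/2 × 0.5 = 4.4025
  [2→8]: (7.83+0.55)/2 × 6 = 25.14
  Sum = 50.66 mcg/mL·h
IV tail: 0.55/0.444 = 1.239; AUC_iv,0→∞ = 50.66 + 1.239 = 51.899 mcg/mL·h
Trapezoidal AUC_0→2.75 (buccal film):
  [0→0.25]: (0.00+17.64)/2 × 0.25 = 2.205
  [0.25→0.75]: (17.64+30.06)/2 × 0.5 = 11.925
  [0.75→2.75]: (30.06+17.59)/2 × 2 = 47.65
  Sum = 61.78 mcg/mL·h
buccal film tail: 17.59/0.444 = 39.617; AUC_ev,0→∞ = 61.78 + 39.617 = 101.397 mcg/mL·h
F = (AUC_ev/D_ev)/(AUC_iv/D_iv) = (101.397/20)/(51.899/5) = 5.06985/10.3798 = 0.4884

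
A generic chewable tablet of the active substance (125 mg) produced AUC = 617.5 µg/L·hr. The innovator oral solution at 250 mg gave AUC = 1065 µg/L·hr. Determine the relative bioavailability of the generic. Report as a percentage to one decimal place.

F_rel = (AUC_test/D_test) / (AUC_ref/D_ref)
      = (617.5/125) / (1065/250)
      = 4.94 / 4.26 = 1.1596 = 115.96%

F_rel = 116.0%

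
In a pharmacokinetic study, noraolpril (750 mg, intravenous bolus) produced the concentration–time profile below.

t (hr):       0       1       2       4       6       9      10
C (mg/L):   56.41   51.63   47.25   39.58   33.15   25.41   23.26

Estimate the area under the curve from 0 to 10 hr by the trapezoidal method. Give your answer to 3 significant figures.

AUC = 375 mg/L·hr

Trapezoidal AUC_0→10:
  [0→1]: (56.41+51.63)/2 × 1 = 54.02
  [1→2]: (51.63+47.25)/2 × 1 = 49.44
  [2→4]: (47.25+39.58)/2 × 2 = 86.83
  [4→6]: (39.58+33.15)/2 × 2 = 72.73
  [6→9]: (33.15+25.41)/2 × 3 = 87.84
  [9→10]: (25.41+23.26)/2 × 1 = 24.335
  Sum = 375.195 mg/L·hr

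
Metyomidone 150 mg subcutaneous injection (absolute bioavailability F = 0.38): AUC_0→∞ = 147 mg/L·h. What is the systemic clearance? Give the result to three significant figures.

CL = F × Dose / AUC_0→∞
   = 0.38 × 150 / 147 = 0.387755 L/h

CL = 0.388 L/h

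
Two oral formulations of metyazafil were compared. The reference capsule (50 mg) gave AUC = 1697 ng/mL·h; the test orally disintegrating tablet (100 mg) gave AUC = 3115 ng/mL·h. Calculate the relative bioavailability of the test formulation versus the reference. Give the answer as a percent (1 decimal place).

F_rel = (AUC_test/D_test) / (AUC_ref/D_ref)
      = (3115/100) / (1697/50)
      = 31.15 / 33.94 = 0.9178 = 91.78%

F_rel = 91.8%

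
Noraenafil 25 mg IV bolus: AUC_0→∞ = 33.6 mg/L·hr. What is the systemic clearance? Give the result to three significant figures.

CL = Dose_iv / AUC_0→∞
   = 25 / 33.6 = 0.744048 L/hr

CL = 0.744 L/hr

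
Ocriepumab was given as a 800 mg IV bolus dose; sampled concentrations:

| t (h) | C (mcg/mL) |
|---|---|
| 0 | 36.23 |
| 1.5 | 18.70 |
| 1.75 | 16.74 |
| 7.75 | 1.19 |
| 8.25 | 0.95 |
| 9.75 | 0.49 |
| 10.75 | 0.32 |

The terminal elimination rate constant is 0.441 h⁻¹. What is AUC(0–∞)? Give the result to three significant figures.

Trapezoidal AUC_0→10.75:
  [0→1.5]: (36.23+18.70)/2 × 1.5 = 41.1975
  [1.5→1.75]: (18.70+16.74)/2 × 0.25 = 4.43
  [1.75→7.75]: (16.74+1.19)/2 × 6 = 53.79
  [7.75→8.25]: (1.19+0.95)/2 × 0.5 = 0.535
  [8.25→9.75]: (0.95+0.49)/2 × 1.5 = 1.08
  [9.75→10.75]: (0.49+0.32)/2 × 1 = 0.405
  Sum = 101.4375 mcg/mL·h
Extrapolated tail: C_last / k_e = 0.32 / 0.441 = 0.726
AUC_0→∞ = 101.4375 + 0.726 = 102.1635 mcg/mL·h

AUC = 102 mcg/mL·h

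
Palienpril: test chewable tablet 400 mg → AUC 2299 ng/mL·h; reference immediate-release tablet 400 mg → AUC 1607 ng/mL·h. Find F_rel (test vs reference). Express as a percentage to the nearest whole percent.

F_rel = (AUC_test/D_test) / (AUC_ref/D_ref)
      = (2299/400) / (1607/400)
      = 5.7475 / 4.0175 = 1.4306 = 143.06%

F_rel = 143%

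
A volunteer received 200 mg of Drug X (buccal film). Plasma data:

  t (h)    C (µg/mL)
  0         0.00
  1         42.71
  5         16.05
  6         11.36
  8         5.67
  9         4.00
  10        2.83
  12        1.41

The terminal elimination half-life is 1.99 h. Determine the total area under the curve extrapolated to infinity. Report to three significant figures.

AUC = 186 µg/mL·h

Trapezoidal AUC_0→12:
  [0→1]: (0.00+42.71)/2 × 1 = 21.355
  [1→5]: (42.71+16.05)/2 × 4 = 117.52
  [5→6]: (16.05+11.36)/2 × 1 = 13.705
  [6→8]: (11.36+5.67)/2 × 2 = 17.03
  [8→9]: (5.67+4.00)/2 × 1 = 4.835
  [9→10]: (4.00+2.83)/2 × 1 = 3.415
  [10→12]: (2.83+1.41)/2 × 2 = 4.24
  Sum = 182.1 µg/mL·h
k_e = ln2 / t½ = 0.693147 / 1.99 = 0.3483 h^-1
Extrapolated tail: C_last / k_e = 1.41 / 0.3483 = 4.048
AUC_0→∞ = 182.1 + 4.048 = 186.148 µg/mL·h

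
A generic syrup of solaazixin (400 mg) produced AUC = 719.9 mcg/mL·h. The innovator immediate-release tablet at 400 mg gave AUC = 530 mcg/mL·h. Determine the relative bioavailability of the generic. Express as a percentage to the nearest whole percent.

F_rel = 136%

F_rel = (AUC_test/D_test) / (AUC_ref/D_ref)
      = (719.9/400) / (530/400)
      = 1.79975 / 1.325 = 1.3583 = 135.83%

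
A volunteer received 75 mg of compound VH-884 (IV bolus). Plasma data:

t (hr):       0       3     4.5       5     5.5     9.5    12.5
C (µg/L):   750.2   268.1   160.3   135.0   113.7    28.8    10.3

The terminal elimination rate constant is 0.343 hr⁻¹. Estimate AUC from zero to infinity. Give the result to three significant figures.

Trapezoidal AUC_0→12.5:
  [0→3]: (750.2+268.1)/2 × 3 = 1527.45
  [3→4.5]: (268.1+160.3)/2 × 1.5 = 321.3
  [4.5→5]: (160.3+135.0)/2 × 0.5 = 73.825
  [5→5.5]: (135.0+113.7)/2 × 0.5 = 62.175
  [5.5→9.5]: (113.7+28.8)/2 × 4 = 285.0
  [9.5→12.5]: (28.8+10.3)/2 × 3 = 58.65
  Sum = 2328.4 µg/L·hr
Extrapolated tail: C_last / k_e = 10.3 / 0.343 = 30.029
AUC_0→∞ = 2328.4 + 30.029 = 2358.429 µg/L·hr

AUC = 2360 µg/L·hr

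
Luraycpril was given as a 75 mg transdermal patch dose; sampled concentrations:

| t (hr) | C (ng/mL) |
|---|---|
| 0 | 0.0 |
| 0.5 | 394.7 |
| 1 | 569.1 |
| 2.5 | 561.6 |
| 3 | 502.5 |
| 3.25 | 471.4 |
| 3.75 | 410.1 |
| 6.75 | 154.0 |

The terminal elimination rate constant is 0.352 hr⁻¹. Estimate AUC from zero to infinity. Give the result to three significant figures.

Trapezoidal AUC_0→6.75:
  [0→0.5]: (0.0+394.7)/2 × 0.5 = 98.675
  [0.5→1]: (394.7+569.1)/2 × 0.5 = 240.95
  [1→2.5]: (569.1+561.6)/2 × 1.5 = 848.025
  [2.5→3]: (561.6+502.5)/2 × 0.5 = 266.025
  [3→3.25]: (502.5+471.4)/2 × 0.25 = 121.7375
  [3.25→3.75]: (471.4+410.1)/2 × 0.5 = 220.375
  [3.75→6.75]: (410.1+154.0)/2 × 3 = 846.15
  Sum = 2641.9375 ng/mL·hr
Extrapolated tail: C_last / k_e = 154.0 / 0.352 = 437.500
AUC_0→∞ = 2641.9375 + 437.500 = 3079.4375 ng/mL·hr

AUC = 3080 ng/mL·hr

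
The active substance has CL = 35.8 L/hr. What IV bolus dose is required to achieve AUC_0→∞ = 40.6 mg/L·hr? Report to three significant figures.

Dose = 1450 mg

Dose_iv = CL × AUC_0→∞
     = 35.8 × 40.6 = 1453.48 mg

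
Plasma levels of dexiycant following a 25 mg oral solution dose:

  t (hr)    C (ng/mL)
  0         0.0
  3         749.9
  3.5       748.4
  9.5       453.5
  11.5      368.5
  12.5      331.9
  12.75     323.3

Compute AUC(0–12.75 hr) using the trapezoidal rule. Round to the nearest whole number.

AUC = 6359 ng/mL·hr

Trapezoidal AUC_0→12.75:
  [0→3]: (0.0+749.9)/2 × 3 = 1124.85
  [3→3.5]: (749.9+748.4)/2 × 0.5 = 374.575
  [3.5→9.5]: (748.4+453.5)/2 × 6 = 3605.7
  [9.5→11.5]: (453.5+368.5)/2 × 2 = 822.0
  [11.5→12.5]: (368.5+331.9)/2 × 1 = 350.2
  [12.5→12.75]: (331.9+323.3)/2 × 0.25 = 81.9
  Sum = 6359.225 ng/mL·hr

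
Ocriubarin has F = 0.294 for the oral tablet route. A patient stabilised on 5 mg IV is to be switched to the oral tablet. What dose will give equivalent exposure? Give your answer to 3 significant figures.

D_oral = 17.0 mg

For equal systemic exposure: F × D_ev = D_iv
D_ev = D_iv / F = 5 / 0.294 = 17.0068 mg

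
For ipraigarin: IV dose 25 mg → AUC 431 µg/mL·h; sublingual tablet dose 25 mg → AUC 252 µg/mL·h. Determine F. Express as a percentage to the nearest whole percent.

F = 58%

F = (AUC_ev / D_ev) / (AUC_iv / D_iv)
  = (252/25) / (431/25)
  = 10.08 / 17.24 = 0.5847
  = 58.47%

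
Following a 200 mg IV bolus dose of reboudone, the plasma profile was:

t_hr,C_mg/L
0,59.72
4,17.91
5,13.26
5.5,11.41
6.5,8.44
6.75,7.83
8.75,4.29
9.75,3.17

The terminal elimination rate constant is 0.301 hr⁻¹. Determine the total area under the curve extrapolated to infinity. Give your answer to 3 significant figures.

AUC = 215 mg/L·hr

Trapezoidal AUC_0→9.75:
  [0→4]: (59.72+17.91)/2 × 4 = 155.26
  [4→5]: (17.91+13.26)/2 × 1 = 15.585
  [5→5.5]: (13.26+11.41)/2 × 0.5 = 6.1675
  [5.5→6.5]: (11.41+8.44)/2 × 1 = 9.925
  [6.5→6.75]: (8.44+7.83)/2 × 0.25 = 2.03375
  [6.75→8.75]: (7.83+4.29)/2 × 2 = 12.12
  [8.75→9.75]: (4.29+3.17)/2 × 1 = 3.73
  Sum = 204.82125 mg/L·hr
Extrapolated tail: C_last / k_e = 3.17 / 0.301 = 10.532
AUC_0→∞ = 204.82125 + 10.532 = 215.35325 mg/L·hr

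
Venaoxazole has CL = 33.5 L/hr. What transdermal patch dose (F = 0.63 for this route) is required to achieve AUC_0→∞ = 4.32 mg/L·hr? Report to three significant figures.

Dose = 230 mg

Dose = CL × AUC_0→∞ / F
     = 33.5 × 4.32 / 0.63 = 229.714 mg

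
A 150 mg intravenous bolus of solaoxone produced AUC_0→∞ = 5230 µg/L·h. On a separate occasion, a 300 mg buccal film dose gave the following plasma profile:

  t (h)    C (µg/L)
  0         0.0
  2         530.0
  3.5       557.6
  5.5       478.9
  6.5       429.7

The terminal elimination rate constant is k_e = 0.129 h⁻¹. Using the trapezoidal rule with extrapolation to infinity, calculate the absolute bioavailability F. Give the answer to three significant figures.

F = 0.590

Trapezoidal AUC_0→6.5 (buccal film):
  [0→2]: (0.0+530.0)/2 × 2 = 530.0
  [2→3.5]: (530.0+557.6)/2 × 1.5 = 815.7
  [3.5→5.5]: (557.6+478.9)/2 × 2 = 1036.5
  [5.5→6.5]: (478.9+429.7)/2 × 1 = 454.3
  Sum = 2836.5 µg/L·h
Tail: C_last/k_e = 429.7/0.129 = 3331.008
AUC_0→∞ (buccal film) = 2836.5 + 3331.008 = 6167.508 µg/L·h
F = (AUC_ev/D_ev)/(AUC_iv/D_iv) = (6167.508/300)/(5230/150) = 20.55836/34.8667 = 0.5896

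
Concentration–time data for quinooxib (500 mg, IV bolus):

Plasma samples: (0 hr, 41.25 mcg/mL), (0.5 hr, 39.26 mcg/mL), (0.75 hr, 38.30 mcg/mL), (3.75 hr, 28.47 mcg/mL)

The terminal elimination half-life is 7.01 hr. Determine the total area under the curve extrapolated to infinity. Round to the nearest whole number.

AUC = 418 mcg/mL·hr

Trapezoidal AUC_0→3.75:
  [0→0.5]: (41.25+39.26)/2 × 0.5 = 20.1275
  [0.5→0.75]: (39.26+38.30)/2 × 0.25 = 9.695
  [0.75→3.75]: (38.30+28.47)/2 × 3 = 100.155
  Sum = 129.9775 mcg/mL·hr
k_e = ln2 / t½ = 0.693147 / 7.01 = 0.0989 hr^-1
Extrapolated tail: C_last / k_e = 28.47 / 0.0989 = 287.867
AUC_0→∞ = 129.9775 + 287.867 = 417.8445 mcg/mL·hr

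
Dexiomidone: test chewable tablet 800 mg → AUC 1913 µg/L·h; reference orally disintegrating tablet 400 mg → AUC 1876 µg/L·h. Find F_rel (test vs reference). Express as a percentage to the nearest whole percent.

F_rel = 51%

F_rel = (AUC_test/D_test) / (AUC_ref/D_ref)
      = (1913/800) / (1876/400)
      = 2.39125 / 4.69 = 0.5099 = 50.99%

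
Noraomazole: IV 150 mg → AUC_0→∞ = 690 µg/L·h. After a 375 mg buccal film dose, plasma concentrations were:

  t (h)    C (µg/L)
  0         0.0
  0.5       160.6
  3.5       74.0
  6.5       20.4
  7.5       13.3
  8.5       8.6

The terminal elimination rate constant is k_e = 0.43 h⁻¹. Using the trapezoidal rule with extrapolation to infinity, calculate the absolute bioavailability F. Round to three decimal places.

F = 0.337

Trapezoidal AUC_0→8.5 (buccal film):
  [0→0.5]: (0.0+160.6)/2 × 0.5 = 40.15
  [0.5→3.5]: (160.6+74.0)/2 × 3 = 351.9
  [3.5→6.5]: (74.0+20.4)/2 × 3 = 141.6
  [6.5→7.5]: (20.4+13.3)/2 × 1 = 16.85
  [7.5→8.5]: (13.3+8.6)/2 × 1 = 10.95
  Sum = 561.45 µg/L·h
Tail: C_last/k_e = 8.6/0.43 = 20.000
AUC_0→∞ (buccal film) = 561.45 + 20.000 = 581.45 µg/L·h
F = (AUC_ev/D_ev)/(AUC_iv/D_iv) = (581.45/375)/(690/150) = 1.55053/4.6 = 0.3371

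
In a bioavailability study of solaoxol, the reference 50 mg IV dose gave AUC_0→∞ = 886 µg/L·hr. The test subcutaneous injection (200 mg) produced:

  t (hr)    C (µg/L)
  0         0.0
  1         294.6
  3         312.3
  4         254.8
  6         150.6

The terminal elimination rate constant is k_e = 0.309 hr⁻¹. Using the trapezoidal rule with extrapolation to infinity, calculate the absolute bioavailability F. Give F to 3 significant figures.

F = 0.545

Trapezoidal AUC_0→6 (subcutaneous injection):
  [0→1]: (0.0+294.6)/2 × 1 = 147.3
  [1→3]: (294.6+312.3)/2 × 2 = 606.9
  [3→4]: (312.3+254.8)/2 × 1 = 283.55
  [4→6]: (254.8+150.6)/2 × 2 = 405.4
  Sum = 1443.15 µg/L·hr
Tail: C_last/k_e = 150.6/0.309 = 487.379
AUC_0→∞ (subcutaneous injection) = 1443.15 + 487.379 = 1930.529 µg/L·hr
F = (AUC_ev/D_ev)/(AUC_iv/D_iv) = (1930.529/200)/(886/50) = 9.652645/17.72 = 0.5447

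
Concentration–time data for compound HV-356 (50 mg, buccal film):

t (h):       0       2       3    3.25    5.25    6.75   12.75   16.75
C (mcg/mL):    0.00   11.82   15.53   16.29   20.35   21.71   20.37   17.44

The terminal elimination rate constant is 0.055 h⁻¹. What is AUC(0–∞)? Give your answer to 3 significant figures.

AUC = 617 mcg/mL·h

Trapezoidal AUC_0→16.75:
  [0→2]: (0.00+11.82)/2 × 2 = 11.82
  [2→3]: (11.82+15.53)/2 × 1 = 13.675
  [3→3.25]: (15.53+16.29)/2 × 0.25 = 3.9775
  [3.25→5.25]: (16.29+20.35)/2 × 2 = 36.64
  [5.25→6.75]: (20.35+21.71)/2 × 1.5 = 31.545
  [6.75→12.75]: (21.71+20.37)/2 × 6 = 126.24
  [12.75→16.75]: (20.37+17.44)/2 × 4 = 75.62
  Sum = 299.5175 mcg/mL·h
Extrapolated tail: C_last / k_e = 17.44 / 0.055 = 317.091
AUC_0→∞ = 299.5175 + 317.091 = 616.6085 mcg/mL·h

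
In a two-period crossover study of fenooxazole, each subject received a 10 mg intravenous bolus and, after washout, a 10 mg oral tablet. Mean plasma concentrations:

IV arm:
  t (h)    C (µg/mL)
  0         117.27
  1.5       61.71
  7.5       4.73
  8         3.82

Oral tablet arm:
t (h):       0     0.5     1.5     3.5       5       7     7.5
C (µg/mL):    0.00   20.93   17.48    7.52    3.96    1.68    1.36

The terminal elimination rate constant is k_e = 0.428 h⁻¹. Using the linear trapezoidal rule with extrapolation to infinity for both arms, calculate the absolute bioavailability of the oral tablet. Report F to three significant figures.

F = 0.196

Trapezoidal AUC_0→8 (IV):
  [0→1.5]: (117.27+61.71)/2 × 1.5 = 134.235
  [1.5→7.5]: (61.71+4.73)/2 × 6 = 199.32
  [7.5→8]: (4.73+3.82)/2 × 0.5 = 2.1375
  Sum = 335.6925 µg/mL·h
IV tail: 3.82/0.428 = 8.925; AUC_iv,0→∞ = 335.6925 + 8.925 = 344.6175 µg/mL·h
Trapezoidal AUC_0→7.5 (oral tablet):
  [0→0.5]: (0.00+20.93)/2 × 0.5 = 5.2325
  [0.5→1.5]: (20.93+17.48)/2 × 1 = 19.205
  [1.5→3.5]: (17.48+7.52)/2 × 2 = 25.0
  [3.5→5]: (7.52+3.96)/2 × 1.5 = 8.61
  [5→7]: (3.96+1.68)/2 × 2 = 5.64
  [7→7.5]: (1.68+1.36)/2 × 0.5 = 0.76
  Sum = 64.4475 µg/mL·h
oral tablet tail: 1.36/0.428 = 3.178; AUC_ev,0→∞ = 64.4475 + 3.178 = 67.6255 µg/mL·h
F = (AUC_ev/D_ev)/(AUC_iv/D_iv) = (67.6255/10)/(344.6175/10) = 6.76255/34.46175 = 0.1962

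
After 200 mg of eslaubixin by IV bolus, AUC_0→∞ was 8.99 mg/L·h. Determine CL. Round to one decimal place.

CL = Dose_iv / AUC_0→∞
   = 200 / 8.99 = 22.2469 L/h

CL = 22.2 L/h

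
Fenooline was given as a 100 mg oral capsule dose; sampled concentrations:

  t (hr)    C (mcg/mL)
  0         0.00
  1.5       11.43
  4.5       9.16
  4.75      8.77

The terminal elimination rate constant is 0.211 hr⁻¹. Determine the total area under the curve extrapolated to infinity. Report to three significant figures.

Trapezoidal AUC_0→4.75:
  [0→1.5]: (0.00+11.43)/2 × 1.5 = 8.5725
  [1.5→4.5]: (11.43+9.16)/2 × 3 = 30.885
  [4.5→4.75]: (9.16+8.77)/2 × 0.25 = 2.24125
  Sum = 41.69875 mcg/mL·hr
Extrapolated tail: C_last / k_e = 8.77 / 0.211 = 41.564
AUC_0→∞ = 41.69875 + 41.564 = 83.26275 mcg/mL·hr

AUC = 83.3 mcg/mL·hr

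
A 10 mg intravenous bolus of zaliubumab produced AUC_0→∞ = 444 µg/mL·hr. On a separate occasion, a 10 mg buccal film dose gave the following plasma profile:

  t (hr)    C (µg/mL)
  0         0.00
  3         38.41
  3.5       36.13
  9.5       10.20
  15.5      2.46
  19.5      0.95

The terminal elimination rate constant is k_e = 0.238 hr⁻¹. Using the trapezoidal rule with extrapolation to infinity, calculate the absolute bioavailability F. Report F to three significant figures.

Trapezoidal AUC_0→19.5 (buccal film):
  [0→3]: (0.00+38.41)/2 × 3 = 57.615
  [3→3.5]: (38.41+36.13)/2 × 0.5 = 18.635
  [3.5→9.5]: (36.13+10.20)/2 × 6 = 138.99
  [9.5→15.5]: (10.20+2.46)/2 × 6 = 37.98
  [15.5→19.5]: (2.46+0.95)/2 × 4 = 6.82
  Sum = 260.04 µg/mL·hr
Tail: C_last/k_e = 0.95/0.238 = 3.992
AUC_0→∞ (buccal film) = 260.04 + 3.992 = 264.032 µg/mL·hr
F = (AUC_ev/D_ev)/(AUC_iv/D_iv) = (264.032/10)/(444/10) = 26.4032/44.4 = 0.5947

F = 0.595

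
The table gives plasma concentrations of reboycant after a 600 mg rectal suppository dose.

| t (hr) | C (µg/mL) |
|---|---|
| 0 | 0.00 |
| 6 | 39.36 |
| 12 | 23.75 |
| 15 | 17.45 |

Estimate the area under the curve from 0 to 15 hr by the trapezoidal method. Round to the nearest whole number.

Trapezoidal AUC_0→15:
  [0→6]: (0.00+39.36)/2 × 6 = 118.08
  [6→12]: (39.36+23.75)/2 × 6 = 189.33
  [12→15]: (23.75+17.45)/2 × 3 = 61.8
  Sum = 369.21 µg/mL·hr

AUC = 369 µg/mL·hr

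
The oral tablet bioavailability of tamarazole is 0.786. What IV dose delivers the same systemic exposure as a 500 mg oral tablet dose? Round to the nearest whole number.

D_iv = 393 mg

Systemic exposure from an extravascular dose = F × D_ev, so the equivalent IV dose is F × D_ev.
D_iv = F × D_ev = 0.786 × 500 = 393 mg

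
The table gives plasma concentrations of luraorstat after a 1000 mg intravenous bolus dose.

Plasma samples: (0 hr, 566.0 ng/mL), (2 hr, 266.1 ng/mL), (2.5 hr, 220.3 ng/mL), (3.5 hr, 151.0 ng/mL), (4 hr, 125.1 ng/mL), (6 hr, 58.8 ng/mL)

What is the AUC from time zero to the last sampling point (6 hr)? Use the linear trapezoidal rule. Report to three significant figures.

Trapezoidal AUC_0→6:
  [0→2]: (566.0+266.1)/2 × 2 = 832.1
  [2→2.5]: (266.1+220.3)/2 × 0.5 = 121.6
  [2.5→3.5]: (220.3+151.0)/2 × 1 = 185.65
  [3.5→4]: (151.0+125.1)/2 × 0.5 = 69.025
  [4→6]: (125.1+58.8)/2 × 2 = 183.9
  Sum = 1392.275 ng/mL·hr

AUC = 1390 ng/mL·hr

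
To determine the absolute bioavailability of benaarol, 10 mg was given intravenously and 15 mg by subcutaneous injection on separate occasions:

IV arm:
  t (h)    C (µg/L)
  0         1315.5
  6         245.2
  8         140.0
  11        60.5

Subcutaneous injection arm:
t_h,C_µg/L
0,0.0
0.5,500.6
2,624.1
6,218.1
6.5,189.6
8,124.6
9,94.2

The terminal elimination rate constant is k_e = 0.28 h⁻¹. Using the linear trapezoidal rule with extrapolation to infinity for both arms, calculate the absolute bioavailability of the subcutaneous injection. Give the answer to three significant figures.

F = 0.410

Trapezoidal AUC_0→11 (IV):
  [0→6]: (1315.5+245.2)/2 × 6 = 4682.1
  [6→8]: (245.2+140.0)/2 × 2 = 385.2
  [8→11]: (140.0+60.5)/2 × 3 = 300.75
  Sum = 5368.05 µg/L·h
IV tail: 60.5/0.28 = 216.071; AUC_iv,0→∞ = 5368.05 + 216.071 = 5584.121 µg/L·h
Trapezoidal AUC_0→9 (subcutaneous injection):
  [0→0.5]: (0.0+500.6)/2 × 0.5 = 125.15
  [0.5→2]: (500.6+624.1)/2 × 1.5 = 843.525
  [2→6]: (624.1+218.1)/2 × 4 = 1684.4
  [6→6.5]: (218.1+189.6)/2 × 0.5 = 101.925
  [6.5→8]: (189.6+124.6)/2 × 1.5 = 235.65
  [8→9]: (124.6+94.2)/2 × 1 = 109.4
  Sum = 3100.05 µg/L·h
subcutaneous injection tail: 94.2/0.28 = 336.429; AUC_ev,0→∞ = 3100.05 + 336.429 = 3436.479 µg/L·h
F = (AUC_ev/D_ev)/(AUC_iv/D_iv) = (3436.479/15)/(5584.121/10) = 229.0986/558.4121 = 0.4103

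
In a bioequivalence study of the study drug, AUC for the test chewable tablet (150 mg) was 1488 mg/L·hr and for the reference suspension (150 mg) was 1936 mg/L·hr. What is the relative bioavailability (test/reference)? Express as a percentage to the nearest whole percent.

F_rel = 77%

F_rel = (AUC_test/D_test) / (AUC_ref/D_ref)
      = (1488/150) / (1936/150)
      = 9.92 / 12.9067 = 0.7686 = 76.86%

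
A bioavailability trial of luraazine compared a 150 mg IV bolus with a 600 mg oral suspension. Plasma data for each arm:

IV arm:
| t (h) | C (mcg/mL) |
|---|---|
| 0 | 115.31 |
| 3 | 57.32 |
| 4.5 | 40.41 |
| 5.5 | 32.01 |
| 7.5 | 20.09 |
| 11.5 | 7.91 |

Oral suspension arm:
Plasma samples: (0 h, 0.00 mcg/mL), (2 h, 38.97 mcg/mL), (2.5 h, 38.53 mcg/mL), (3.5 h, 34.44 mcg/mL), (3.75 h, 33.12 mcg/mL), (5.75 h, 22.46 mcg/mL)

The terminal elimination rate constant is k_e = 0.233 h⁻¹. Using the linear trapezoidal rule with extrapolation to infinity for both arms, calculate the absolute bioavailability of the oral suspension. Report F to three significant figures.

F = 0.125

Trapezoidal AUC_0→11.5 (IV):
  [0→3]: (115.31+57.32)/2 × 3 = 258.945
  [3→4.5]: (57.32+40.41)/2 × 1.5 = 73.2975
  [4.5→5.5]: (40.41+32.01)/2 × 1 = 36.21
  [5.5→7.5]: (32.01+20.09)/2 × 2 = 52.1
  [7.5→11.5]: (20.09+7.91)/2 × 4 = 56.0
  Sum = 476.5525 mcg/mL·h
IV tail: 7.91/0.233 = 33.948; AUC_iv,0→∞ = 476.5525 + 33.948 = 510.5005 mcg/mL·h
Trapezoidal AUC_0→5.75 (oral suspension):
  [0→2]: (0.00+38.97)/2 × 2 = 38.97
  [2→2.5]: (38.97+38.53)/2 × 0.5 = 19.375
  [2.5→3.5]: (38.53+34.44)/2 × 1 = 36.485
  [3.5→3.75]: (34.44+33.12)/2 × 0.25 = 8.445
  [3.75→5.75]: (33.12+22.46)/2 × 2 = 55.58
  Sum = 158.855 mcg/mL·h
oral suspension tail: 22.46/0.233 = 96.395; AUC_ev,0→∞ = 158.855 + 96.395 = 255.25 mcg/mL·h
F = (AUC_ev/D_ev)/(AUC_iv/D_iv) = (255.25/600)/(510.5005/150) = 0.425417/3.40334 = 0.1250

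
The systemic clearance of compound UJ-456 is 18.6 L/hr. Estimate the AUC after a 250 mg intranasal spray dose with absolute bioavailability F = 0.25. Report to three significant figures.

AUC_0→∞ = F × Dose / CL
        = 0.25 × 250 / 18.6 = 3.36022 mg/L·hr

AUC = 3.36 mg/L·hr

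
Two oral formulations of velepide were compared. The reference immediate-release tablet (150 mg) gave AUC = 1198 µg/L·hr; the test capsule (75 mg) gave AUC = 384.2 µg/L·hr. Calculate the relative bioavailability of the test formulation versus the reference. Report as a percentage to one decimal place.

F_rel = (AUC_test/D_test) / (AUC_ref/D_ref)
      = (384.2/75) / (1198/150)
      = 5.12267 / 7.98667 = 0.6414 = 64.14%

F_rel = 64.1%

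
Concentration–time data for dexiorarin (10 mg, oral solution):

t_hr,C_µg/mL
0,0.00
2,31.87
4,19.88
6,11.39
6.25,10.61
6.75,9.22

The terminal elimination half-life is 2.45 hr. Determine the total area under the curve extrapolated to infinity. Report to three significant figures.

Trapezoidal AUC_0→6.75:
  [0→2]: (0.00+31.87)/2 × 2 = 31.87
  [2→4]: (31.87+19.88)/2 × 2 = 51.75
  [4→6]: (19.88+11.39)/2 × 2 = 31.27
  [6→6.25]: (11.39+10.61)/2 × 0.25 = 2.75
  [6.25→6.75]: (10.61+9.22)/2 × 0.5 = 4.9575
  Sum = 122.5975 µg/mL·hr
k_e = ln2 / t½ = 0.693147 / 2.45 = 0.2829 hr^-1
Extrapolated tail: C_last / k_e = 9.22 / 0.2829 = 32.591
AUC_0→∞ = 122.5975 + 32.591 = 155.1885 µg/mL·hr

AUC = 155 µg/mL·hr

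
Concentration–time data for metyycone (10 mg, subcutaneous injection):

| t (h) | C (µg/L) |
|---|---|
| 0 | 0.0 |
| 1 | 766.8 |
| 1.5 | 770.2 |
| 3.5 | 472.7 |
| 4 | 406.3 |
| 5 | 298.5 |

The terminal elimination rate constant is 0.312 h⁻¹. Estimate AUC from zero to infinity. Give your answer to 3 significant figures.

AUC = 3540 µg/L·h

Trapezoidal AUC_0→5:
  [0→1]: (0.0+766.8)/2 × 1 = 383.4
  [1→1.5]: (766.8+770.2)/2 × 0.5 = 384.25
  [1.5→3.5]: (770.2+472.7)/2 × 2 = 1242.9
  [3.5→4]: (472.7+406.3)/2 × 0.5 = 219.75
  [4→5]: (406.3+298.5)/2 × 1 = 352.4
  Sum = 2582.7 µg/L·h
Extrapolated tail: C_last / k_e = 298.5 / 0.312 = 956.731
AUC_0→∞ = 2582.7 + 956.731 = 3539.431 µg/L·h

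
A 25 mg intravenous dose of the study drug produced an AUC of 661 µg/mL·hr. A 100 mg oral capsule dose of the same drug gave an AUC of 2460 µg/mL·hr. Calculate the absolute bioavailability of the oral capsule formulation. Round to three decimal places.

F = (AUC_ev / D_ev) / (AUC_iv / D_iv)
  = (2460/100) / (661/25)
  = 24.6 / 26.44 = 0.9304

F = 0.930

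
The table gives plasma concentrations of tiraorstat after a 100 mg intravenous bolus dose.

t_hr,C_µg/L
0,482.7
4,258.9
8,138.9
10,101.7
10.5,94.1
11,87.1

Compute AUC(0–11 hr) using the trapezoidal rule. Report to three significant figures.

AUC = 2610 µg/L·hr

Trapezoidal AUC_0→11:
  [0→4]: (482.7+258.9)/2 × 4 = 1483.2
  [4→8]: (258.9+138.9)/2 × 4 = 795.6
  [8→10]: (138.9+101.7)/2 × 2 = 240.6
  [10→10.5]: (101.7+94.1)/2 × 0.5 = 48.95
  [10.5→11]: (94.1+87.1)/2 × 0.5 = 45.3
  Sum = 2613.65 µg/L·hr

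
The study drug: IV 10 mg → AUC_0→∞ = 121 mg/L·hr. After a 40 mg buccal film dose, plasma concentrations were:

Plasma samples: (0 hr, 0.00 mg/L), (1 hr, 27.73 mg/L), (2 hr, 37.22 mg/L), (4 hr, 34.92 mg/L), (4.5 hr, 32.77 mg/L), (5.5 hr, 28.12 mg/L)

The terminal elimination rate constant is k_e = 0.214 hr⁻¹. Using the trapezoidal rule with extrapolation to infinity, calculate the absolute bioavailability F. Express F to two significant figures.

Trapezoidal AUC_0→5.5 (buccal film):
  [0→1]: (0.00+27.73)/2 × 1 = 13.865
  [1→2]: (27.73+37.22)/2 × 1 = 32.475
  [2→4]: (37.22+34.92)/2 × 2 = 72.14
  [4→4.5]: (34.92+32.77)/2 × 0.5 = 16.9225
  [4.5→5.5]: (32.77+28.12)/2 × 1 = 30.445
  Sum = 165.8475 mg/L·hr
Tail: C_last/k_e = 28.12/0.214 = 131.402
AUC_0→∞ (buccal film) = 165.8475 + 131.402 = 297.2495 mg/L·hr
F = (AUC_ev/D_ev)/(AUC_iv/D_iv) = (297.2495/40)/(121/10) = 7.4312375/12.1 = 0.6142

F = 0.61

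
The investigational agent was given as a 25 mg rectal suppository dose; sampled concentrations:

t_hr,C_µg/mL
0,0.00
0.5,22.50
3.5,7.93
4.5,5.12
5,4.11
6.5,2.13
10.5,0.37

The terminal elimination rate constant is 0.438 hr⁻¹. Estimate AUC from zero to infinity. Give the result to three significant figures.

Trapezoidal AUC_0→10.5:
  [0→0.5]: (0.00+22.50)/2 × 0.5 = 5.625
  [0.5→3.5]: (22.50+7.93)/2 × 3 = 45.645
  [3.5→4.5]: (7.93+5.12)/2 × 1 = 6.525
  [4.5→5]: (5.12+4.11)/2 × 0.5 = 2.3075
  [5→6.5]: (4.11+2.13)/2 × 1.5 = 4.68
  [6.5→10.5]: (2.13+0.37)/2 × 4 = 5.0
  Sum = 69.7825 µg/mL·hr
Extrapolated tail: C_last / k_e = 0.37 / 0.438 = 0.845
AUC_0→∞ = 69.7825 + 0.845 = 70.6275 µg/mL·hr

AUC = 70.6 µg/mL·hr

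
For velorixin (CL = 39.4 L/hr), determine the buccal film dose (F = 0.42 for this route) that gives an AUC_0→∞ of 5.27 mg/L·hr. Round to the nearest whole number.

Dose = 494 mg

Dose = CL × AUC_0→∞ / F
     = 39.4 × 5.27 / 0.42 = 494.376 mg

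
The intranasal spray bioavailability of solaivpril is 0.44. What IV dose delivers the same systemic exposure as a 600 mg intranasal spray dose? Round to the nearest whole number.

D_iv = 264 mg

Systemic exposure from an extravascular dose = F × D_ev, so the equivalent IV dose is F × D_ev.
D_iv = F × D_ev = 0.44 × 600 = 264 mg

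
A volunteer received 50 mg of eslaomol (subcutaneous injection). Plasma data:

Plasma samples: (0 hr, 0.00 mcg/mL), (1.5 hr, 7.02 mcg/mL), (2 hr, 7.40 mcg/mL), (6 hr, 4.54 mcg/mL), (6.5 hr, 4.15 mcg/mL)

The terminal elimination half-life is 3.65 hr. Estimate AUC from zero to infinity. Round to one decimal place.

Trapezoidal AUC_0→6.5:
  [0→1.5]: (0.00+7.02)/2 × 1.5 = 5.265
  [1.5→2]: (7.02+7.40)/2 × 0.5 = 3.605
  [2→6]: (7.40+4.54)/2 × 4 = 23.88
  [6→6.5]: (4.54+4.15)/2 × 0.5 = 2.1725
  Sum = 34.9225 mcg/mL·hr
k_e = ln2 / t½ = 0.693147 / 3.65 = 0.1899 hr^-1
Extrapolated tail: C_last / k_e = 4.15 / 0.1899 = 21.854
AUC_0→∞ = 34.9225 + 21.854 = 56.7765 mcg/mL·hr

AUC = 56.8 mcg/mL·hr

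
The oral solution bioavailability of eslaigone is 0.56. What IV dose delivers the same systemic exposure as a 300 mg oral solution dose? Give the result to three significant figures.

Systemic exposure from an extravascular dose = F × D_ev, so the equivalent IV dose is F × D_ev.
D_iv = F × D_ev = 0.56 × 300 = 168 mg

D_iv = 168 mg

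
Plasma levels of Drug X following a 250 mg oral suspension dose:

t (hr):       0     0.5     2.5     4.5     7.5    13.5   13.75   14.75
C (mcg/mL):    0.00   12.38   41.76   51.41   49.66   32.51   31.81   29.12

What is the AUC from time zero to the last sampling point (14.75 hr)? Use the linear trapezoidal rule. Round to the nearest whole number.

Trapezoidal AUC_0→14.75:
  [0→0.5]: (0.00+12.38)/2 × 0.5 = 3.095
  [0.5→2.5]: (12.38+41.76)/2 × 2 = 54.14
  [2.5→4.5]: (41.76+51.41)/2 × 2 = 93.17
  [4.5→7.5]: (51.41+49.66)/2 × 3 = 151.605
  [7.5→13.5]: (49.66+32.51)/2 × 6 = 246.51
  [13.5→13.75]: (32.51+31.81)/2 × 0.25 = 8.04
  [13.75→14.75]: (31.81+29.12)/2 × 1 = 30.465
  Sum = 587.025 mcg/mL·hr

AUC = 587 mcg/mL·hr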